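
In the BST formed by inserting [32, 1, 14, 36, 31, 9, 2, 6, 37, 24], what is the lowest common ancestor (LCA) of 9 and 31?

Tree insertion order: [32, 1, 14, 36, 31, 9, 2, 6, 37, 24]
Tree (level-order array): [32, 1, 36, None, 14, None, 37, 9, 31, None, None, 2, None, 24, None, None, 6]
In a BST, the LCA of p=9, q=31 is the first node v on the
root-to-leaf path with p <= v <= q (go left if both < v, right if both > v).
Walk from root:
  at 32: both 9 and 31 < 32, go left
  at 1: both 9 and 31 > 1, go right
  at 14: 9 <= 14 <= 31, this is the LCA
LCA = 14


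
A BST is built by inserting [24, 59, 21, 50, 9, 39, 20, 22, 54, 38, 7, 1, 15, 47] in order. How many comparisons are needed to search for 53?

Search path for 53: 24 -> 59 -> 50 -> 54
Found: False
Comparisons: 4


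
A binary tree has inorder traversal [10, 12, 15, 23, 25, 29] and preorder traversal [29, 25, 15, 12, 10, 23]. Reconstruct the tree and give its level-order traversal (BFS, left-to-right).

Inorder:  [10, 12, 15, 23, 25, 29]
Preorder: [29, 25, 15, 12, 10, 23]
Algorithm: preorder visits root first, so consume preorder in order;
for each root, split the current inorder slice at that value into
left-subtree inorder and right-subtree inorder, then recurse.
Recursive splits:
  root=29; inorder splits into left=[10, 12, 15, 23, 25], right=[]
  root=25; inorder splits into left=[10, 12, 15, 23], right=[]
  root=15; inorder splits into left=[10, 12], right=[23]
  root=12; inorder splits into left=[10], right=[]
  root=10; inorder splits into left=[], right=[]
  root=23; inorder splits into left=[], right=[]
Reconstructed level-order: [29, 25, 15, 12, 23, 10]


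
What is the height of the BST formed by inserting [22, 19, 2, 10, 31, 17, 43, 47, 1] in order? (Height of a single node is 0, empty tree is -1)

Insertion order: [22, 19, 2, 10, 31, 17, 43, 47, 1]
Tree (level-order array): [22, 19, 31, 2, None, None, 43, 1, 10, None, 47, None, None, None, 17]
Compute height bottom-up (empty subtree = -1):
  height(1) = 1 + max(-1, -1) = 0
  height(17) = 1 + max(-1, -1) = 0
  height(10) = 1 + max(-1, 0) = 1
  height(2) = 1 + max(0, 1) = 2
  height(19) = 1 + max(2, -1) = 3
  height(47) = 1 + max(-1, -1) = 0
  height(43) = 1 + max(-1, 0) = 1
  height(31) = 1 + max(-1, 1) = 2
  height(22) = 1 + max(3, 2) = 4
Height = 4


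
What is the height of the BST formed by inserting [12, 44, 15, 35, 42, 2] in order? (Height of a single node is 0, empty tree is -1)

Insertion order: [12, 44, 15, 35, 42, 2]
Tree (level-order array): [12, 2, 44, None, None, 15, None, None, 35, None, 42]
Compute height bottom-up (empty subtree = -1):
  height(2) = 1 + max(-1, -1) = 0
  height(42) = 1 + max(-1, -1) = 0
  height(35) = 1 + max(-1, 0) = 1
  height(15) = 1 + max(-1, 1) = 2
  height(44) = 1 + max(2, -1) = 3
  height(12) = 1 + max(0, 3) = 4
Height = 4


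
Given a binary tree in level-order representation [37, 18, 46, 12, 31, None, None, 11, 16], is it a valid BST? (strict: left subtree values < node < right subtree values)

Level-order array: [37, 18, 46, 12, 31, None, None, 11, 16]
Validate using subtree bounds (lo, hi): at each node, require lo < value < hi,
then recurse left with hi=value and right with lo=value.
Preorder trace (stopping at first violation):
  at node 37 with bounds (-inf, +inf): OK
  at node 18 with bounds (-inf, 37): OK
  at node 12 with bounds (-inf, 18): OK
  at node 11 with bounds (-inf, 12): OK
  at node 16 with bounds (12, 18): OK
  at node 31 with bounds (18, 37): OK
  at node 46 with bounds (37, +inf): OK
No violation found at any node.
Result: Valid BST


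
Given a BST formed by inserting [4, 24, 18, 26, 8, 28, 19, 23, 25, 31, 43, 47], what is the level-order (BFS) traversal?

Tree insertion order: [4, 24, 18, 26, 8, 28, 19, 23, 25, 31, 43, 47]
Tree (level-order array): [4, None, 24, 18, 26, 8, 19, 25, 28, None, None, None, 23, None, None, None, 31, None, None, None, 43, None, 47]
BFS from the root, enqueuing left then right child of each popped node:
  queue [4] -> pop 4, enqueue [24], visited so far: [4]
  queue [24] -> pop 24, enqueue [18, 26], visited so far: [4, 24]
  queue [18, 26] -> pop 18, enqueue [8, 19], visited so far: [4, 24, 18]
  queue [26, 8, 19] -> pop 26, enqueue [25, 28], visited so far: [4, 24, 18, 26]
  queue [8, 19, 25, 28] -> pop 8, enqueue [none], visited so far: [4, 24, 18, 26, 8]
  queue [19, 25, 28] -> pop 19, enqueue [23], visited so far: [4, 24, 18, 26, 8, 19]
  queue [25, 28, 23] -> pop 25, enqueue [none], visited so far: [4, 24, 18, 26, 8, 19, 25]
  queue [28, 23] -> pop 28, enqueue [31], visited so far: [4, 24, 18, 26, 8, 19, 25, 28]
  queue [23, 31] -> pop 23, enqueue [none], visited so far: [4, 24, 18, 26, 8, 19, 25, 28, 23]
  queue [31] -> pop 31, enqueue [43], visited so far: [4, 24, 18, 26, 8, 19, 25, 28, 23, 31]
  queue [43] -> pop 43, enqueue [47], visited so far: [4, 24, 18, 26, 8, 19, 25, 28, 23, 31, 43]
  queue [47] -> pop 47, enqueue [none], visited so far: [4, 24, 18, 26, 8, 19, 25, 28, 23, 31, 43, 47]
Result: [4, 24, 18, 26, 8, 19, 25, 28, 23, 31, 43, 47]


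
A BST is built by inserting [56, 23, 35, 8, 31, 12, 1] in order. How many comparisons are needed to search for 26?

Search path for 26: 56 -> 23 -> 35 -> 31
Found: False
Comparisons: 4


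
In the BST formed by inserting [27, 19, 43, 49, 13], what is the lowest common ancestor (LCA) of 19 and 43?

Tree insertion order: [27, 19, 43, 49, 13]
Tree (level-order array): [27, 19, 43, 13, None, None, 49]
In a BST, the LCA of p=19, q=43 is the first node v on the
root-to-leaf path with p <= v <= q (go left if both < v, right if both > v).
Walk from root:
  at 27: 19 <= 27 <= 43, this is the LCA
LCA = 27


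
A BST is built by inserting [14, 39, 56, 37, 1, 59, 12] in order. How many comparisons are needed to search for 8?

Search path for 8: 14 -> 1 -> 12
Found: False
Comparisons: 3


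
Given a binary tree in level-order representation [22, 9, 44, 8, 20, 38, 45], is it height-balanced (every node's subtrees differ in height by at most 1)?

Tree (level-order array): [22, 9, 44, 8, 20, 38, 45]
Definition: a tree is height-balanced if, at every node, |h(left) - h(right)| <= 1 (empty subtree has height -1).
Bottom-up per-node check:
  node 8: h_left=-1, h_right=-1, diff=0 [OK], height=0
  node 20: h_left=-1, h_right=-1, diff=0 [OK], height=0
  node 9: h_left=0, h_right=0, diff=0 [OK], height=1
  node 38: h_left=-1, h_right=-1, diff=0 [OK], height=0
  node 45: h_left=-1, h_right=-1, diff=0 [OK], height=0
  node 44: h_left=0, h_right=0, diff=0 [OK], height=1
  node 22: h_left=1, h_right=1, diff=0 [OK], height=2
All nodes satisfy the balance condition.
Result: Balanced


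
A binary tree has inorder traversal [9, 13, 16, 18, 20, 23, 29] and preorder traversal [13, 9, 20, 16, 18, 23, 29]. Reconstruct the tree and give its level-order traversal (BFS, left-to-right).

Inorder:  [9, 13, 16, 18, 20, 23, 29]
Preorder: [13, 9, 20, 16, 18, 23, 29]
Algorithm: preorder visits root first, so consume preorder in order;
for each root, split the current inorder slice at that value into
left-subtree inorder and right-subtree inorder, then recurse.
Recursive splits:
  root=13; inorder splits into left=[9], right=[16, 18, 20, 23, 29]
  root=9; inorder splits into left=[], right=[]
  root=20; inorder splits into left=[16, 18], right=[23, 29]
  root=16; inorder splits into left=[], right=[18]
  root=18; inorder splits into left=[], right=[]
  root=23; inorder splits into left=[], right=[29]
  root=29; inorder splits into left=[], right=[]
Reconstructed level-order: [13, 9, 20, 16, 23, 18, 29]


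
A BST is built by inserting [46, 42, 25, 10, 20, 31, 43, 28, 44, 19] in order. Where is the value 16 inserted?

Starting tree (level order): [46, 42, None, 25, 43, 10, 31, None, 44, None, 20, 28, None, None, None, 19]
Insertion path: 46 -> 42 -> 25 -> 10 -> 20 -> 19
Result: insert 16 as left child of 19
Final tree (level order): [46, 42, None, 25, 43, 10, 31, None, 44, None, 20, 28, None, None, None, 19, None, None, None, 16]


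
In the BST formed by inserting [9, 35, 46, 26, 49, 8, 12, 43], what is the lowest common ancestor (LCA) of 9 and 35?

Tree insertion order: [9, 35, 46, 26, 49, 8, 12, 43]
Tree (level-order array): [9, 8, 35, None, None, 26, 46, 12, None, 43, 49]
In a BST, the LCA of p=9, q=35 is the first node v on the
root-to-leaf path with p <= v <= q (go left if both < v, right if both > v).
Walk from root:
  at 9: 9 <= 9 <= 35, this is the LCA
LCA = 9


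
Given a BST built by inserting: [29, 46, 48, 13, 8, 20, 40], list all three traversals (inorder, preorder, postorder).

Tree insertion order: [29, 46, 48, 13, 8, 20, 40]
Tree (level-order array): [29, 13, 46, 8, 20, 40, 48]
Inorder (L, root, R): [8, 13, 20, 29, 40, 46, 48]
Preorder (root, L, R): [29, 13, 8, 20, 46, 40, 48]
Postorder (L, R, root): [8, 20, 13, 40, 48, 46, 29]


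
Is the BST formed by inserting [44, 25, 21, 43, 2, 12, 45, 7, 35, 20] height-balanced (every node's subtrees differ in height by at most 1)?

Tree (level-order array): [44, 25, 45, 21, 43, None, None, 2, None, 35, None, None, 12, None, None, 7, 20]
Definition: a tree is height-balanced if, at every node, |h(left) - h(right)| <= 1 (empty subtree has height -1).
Bottom-up per-node check:
  node 7: h_left=-1, h_right=-1, diff=0 [OK], height=0
  node 20: h_left=-1, h_right=-1, diff=0 [OK], height=0
  node 12: h_left=0, h_right=0, diff=0 [OK], height=1
  node 2: h_left=-1, h_right=1, diff=2 [FAIL (|-1-1|=2 > 1)], height=2
  node 21: h_left=2, h_right=-1, diff=3 [FAIL (|2--1|=3 > 1)], height=3
  node 35: h_left=-1, h_right=-1, diff=0 [OK], height=0
  node 43: h_left=0, h_right=-1, diff=1 [OK], height=1
  node 25: h_left=3, h_right=1, diff=2 [FAIL (|3-1|=2 > 1)], height=4
  node 45: h_left=-1, h_right=-1, diff=0 [OK], height=0
  node 44: h_left=4, h_right=0, diff=4 [FAIL (|4-0|=4 > 1)], height=5
Node 2 violates the condition: |-1 - 1| = 2 > 1.
Result: Not balanced


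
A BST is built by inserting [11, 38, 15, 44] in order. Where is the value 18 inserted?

Starting tree (level order): [11, None, 38, 15, 44]
Insertion path: 11 -> 38 -> 15
Result: insert 18 as right child of 15
Final tree (level order): [11, None, 38, 15, 44, None, 18]


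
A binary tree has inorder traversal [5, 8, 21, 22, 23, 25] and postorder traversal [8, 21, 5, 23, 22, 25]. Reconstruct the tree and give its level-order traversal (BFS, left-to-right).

Inorder:   [5, 8, 21, 22, 23, 25]
Postorder: [8, 21, 5, 23, 22, 25]
Algorithm: postorder visits root last, so walk postorder right-to-left;
each value is the root of the current inorder slice — split it at that
value, recurse on the right subtree first, then the left.
Recursive splits:
  root=25; inorder splits into left=[5, 8, 21, 22, 23], right=[]
  root=22; inorder splits into left=[5, 8, 21], right=[23]
  root=23; inorder splits into left=[], right=[]
  root=5; inorder splits into left=[], right=[8, 21]
  root=21; inorder splits into left=[8], right=[]
  root=8; inorder splits into left=[], right=[]
Reconstructed level-order: [25, 22, 5, 23, 21, 8]


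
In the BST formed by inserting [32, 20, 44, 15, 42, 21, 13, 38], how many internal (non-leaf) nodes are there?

Tree built from: [32, 20, 44, 15, 42, 21, 13, 38]
Tree (level-order array): [32, 20, 44, 15, 21, 42, None, 13, None, None, None, 38]
Rule: An internal node has at least one child.
Per-node child counts:
  node 32: 2 child(ren)
  node 20: 2 child(ren)
  node 15: 1 child(ren)
  node 13: 0 child(ren)
  node 21: 0 child(ren)
  node 44: 1 child(ren)
  node 42: 1 child(ren)
  node 38: 0 child(ren)
Matching nodes: [32, 20, 15, 44, 42]
Count of internal (non-leaf) nodes: 5


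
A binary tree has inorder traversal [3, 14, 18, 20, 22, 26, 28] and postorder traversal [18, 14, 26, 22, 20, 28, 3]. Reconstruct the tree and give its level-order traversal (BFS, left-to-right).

Inorder:   [3, 14, 18, 20, 22, 26, 28]
Postorder: [18, 14, 26, 22, 20, 28, 3]
Algorithm: postorder visits root last, so walk postorder right-to-left;
each value is the root of the current inorder slice — split it at that
value, recurse on the right subtree first, then the left.
Recursive splits:
  root=3; inorder splits into left=[], right=[14, 18, 20, 22, 26, 28]
  root=28; inorder splits into left=[14, 18, 20, 22, 26], right=[]
  root=20; inorder splits into left=[14, 18], right=[22, 26]
  root=22; inorder splits into left=[], right=[26]
  root=26; inorder splits into left=[], right=[]
  root=14; inorder splits into left=[], right=[18]
  root=18; inorder splits into left=[], right=[]
Reconstructed level-order: [3, 28, 20, 14, 22, 18, 26]


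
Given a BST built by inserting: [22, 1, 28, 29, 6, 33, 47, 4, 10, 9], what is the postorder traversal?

Tree insertion order: [22, 1, 28, 29, 6, 33, 47, 4, 10, 9]
Tree (level-order array): [22, 1, 28, None, 6, None, 29, 4, 10, None, 33, None, None, 9, None, None, 47]
Postorder traversal: [4, 9, 10, 6, 1, 47, 33, 29, 28, 22]


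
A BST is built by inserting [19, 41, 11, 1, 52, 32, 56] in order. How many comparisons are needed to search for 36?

Search path for 36: 19 -> 41 -> 32
Found: False
Comparisons: 3


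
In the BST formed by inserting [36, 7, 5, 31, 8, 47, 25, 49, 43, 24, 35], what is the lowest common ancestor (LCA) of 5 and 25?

Tree insertion order: [36, 7, 5, 31, 8, 47, 25, 49, 43, 24, 35]
Tree (level-order array): [36, 7, 47, 5, 31, 43, 49, None, None, 8, 35, None, None, None, None, None, 25, None, None, 24]
In a BST, the LCA of p=5, q=25 is the first node v on the
root-to-leaf path with p <= v <= q (go left if both < v, right if both > v).
Walk from root:
  at 36: both 5 and 25 < 36, go left
  at 7: 5 <= 7 <= 25, this is the LCA
LCA = 7


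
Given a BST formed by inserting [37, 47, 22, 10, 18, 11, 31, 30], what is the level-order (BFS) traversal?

Tree insertion order: [37, 47, 22, 10, 18, 11, 31, 30]
Tree (level-order array): [37, 22, 47, 10, 31, None, None, None, 18, 30, None, 11]
BFS from the root, enqueuing left then right child of each popped node:
  queue [37] -> pop 37, enqueue [22, 47], visited so far: [37]
  queue [22, 47] -> pop 22, enqueue [10, 31], visited so far: [37, 22]
  queue [47, 10, 31] -> pop 47, enqueue [none], visited so far: [37, 22, 47]
  queue [10, 31] -> pop 10, enqueue [18], visited so far: [37, 22, 47, 10]
  queue [31, 18] -> pop 31, enqueue [30], visited so far: [37, 22, 47, 10, 31]
  queue [18, 30] -> pop 18, enqueue [11], visited so far: [37, 22, 47, 10, 31, 18]
  queue [30, 11] -> pop 30, enqueue [none], visited so far: [37, 22, 47, 10, 31, 18, 30]
  queue [11] -> pop 11, enqueue [none], visited so far: [37, 22, 47, 10, 31, 18, 30, 11]
Result: [37, 22, 47, 10, 31, 18, 30, 11]


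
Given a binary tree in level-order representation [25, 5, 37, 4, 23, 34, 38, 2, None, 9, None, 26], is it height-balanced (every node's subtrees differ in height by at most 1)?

Tree (level-order array): [25, 5, 37, 4, 23, 34, 38, 2, None, 9, None, 26]
Definition: a tree is height-balanced if, at every node, |h(left) - h(right)| <= 1 (empty subtree has height -1).
Bottom-up per-node check:
  node 2: h_left=-1, h_right=-1, diff=0 [OK], height=0
  node 4: h_left=0, h_right=-1, diff=1 [OK], height=1
  node 9: h_left=-1, h_right=-1, diff=0 [OK], height=0
  node 23: h_left=0, h_right=-1, diff=1 [OK], height=1
  node 5: h_left=1, h_right=1, diff=0 [OK], height=2
  node 26: h_left=-1, h_right=-1, diff=0 [OK], height=0
  node 34: h_left=0, h_right=-1, diff=1 [OK], height=1
  node 38: h_left=-1, h_right=-1, diff=0 [OK], height=0
  node 37: h_left=1, h_right=0, diff=1 [OK], height=2
  node 25: h_left=2, h_right=2, diff=0 [OK], height=3
All nodes satisfy the balance condition.
Result: Balanced


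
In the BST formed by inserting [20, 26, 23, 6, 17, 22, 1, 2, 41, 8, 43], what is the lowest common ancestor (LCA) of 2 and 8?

Tree insertion order: [20, 26, 23, 6, 17, 22, 1, 2, 41, 8, 43]
Tree (level-order array): [20, 6, 26, 1, 17, 23, 41, None, 2, 8, None, 22, None, None, 43]
In a BST, the LCA of p=2, q=8 is the first node v on the
root-to-leaf path with p <= v <= q (go left if both < v, right if both > v).
Walk from root:
  at 20: both 2 and 8 < 20, go left
  at 6: 2 <= 6 <= 8, this is the LCA
LCA = 6


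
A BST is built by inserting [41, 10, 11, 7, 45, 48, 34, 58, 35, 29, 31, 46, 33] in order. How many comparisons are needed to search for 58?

Search path for 58: 41 -> 45 -> 48 -> 58
Found: True
Comparisons: 4


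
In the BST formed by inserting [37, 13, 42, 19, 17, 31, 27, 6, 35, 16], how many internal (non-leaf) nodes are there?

Tree built from: [37, 13, 42, 19, 17, 31, 27, 6, 35, 16]
Tree (level-order array): [37, 13, 42, 6, 19, None, None, None, None, 17, 31, 16, None, 27, 35]
Rule: An internal node has at least one child.
Per-node child counts:
  node 37: 2 child(ren)
  node 13: 2 child(ren)
  node 6: 0 child(ren)
  node 19: 2 child(ren)
  node 17: 1 child(ren)
  node 16: 0 child(ren)
  node 31: 2 child(ren)
  node 27: 0 child(ren)
  node 35: 0 child(ren)
  node 42: 0 child(ren)
Matching nodes: [37, 13, 19, 17, 31]
Count of internal (non-leaf) nodes: 5


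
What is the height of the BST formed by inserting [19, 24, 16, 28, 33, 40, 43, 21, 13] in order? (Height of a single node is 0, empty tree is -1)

Insertion order: [19, 24, 16, 28, 33, 40, 43, 21, 13]
Tree (level-order array): [19, 16, 24, 13, None, 21, 28, None, None, None, None, None, 33, None, 40, None, 43]
Compute height bottom-up (empty subtree = -1):
  height(13) = 1 + max(-1, -1) = 0
  height(16) = 1 + max(0, -1) = 1
  height(21) = 1 + max(-1, -1) = 0
  height(43) = 1 + max(-1, -1) = 0
  height(40) = 1 + max(-1, 0) = 1
  height(33) = 1 + max(-1, 1) = 2
  height(28) = 1 + max(-1, 2) = 3
  height(24) = 1 + max(0, 3) = 4
  height(19) = 1 + max(1, 4) = 5
Height = 5


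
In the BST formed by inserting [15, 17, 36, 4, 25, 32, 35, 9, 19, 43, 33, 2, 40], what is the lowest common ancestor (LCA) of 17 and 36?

Tree insertion order: [15, 17, 36, 4, 25, 32, 35, 9, 19, 43, 33, 2, 40]
Tree (level-order array): [15, 4, 17, 2, 9, None, 36, None, None, None, None, 25, 43, 19, 32, 40, None, None, None, None, 35, None, None, 33]
In a BST, the LCA of p=17, q=36 is the first node v on the
root-to-leaf path with p <= v <= q (go left if both < v, right if both > v).
Walk from root:
  at 15: both 17 and 36 > 15, go right
  at 17: 17 <= 17 <= 36, this is the LCA
LCA = 17


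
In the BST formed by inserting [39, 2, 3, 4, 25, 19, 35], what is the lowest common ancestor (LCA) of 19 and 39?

Tree insertion order: [39, 2, 3, 4, 25, 19, 35]
Tree (level-order array): [39, 2, None, None, 3, None, 4, None, 25, 19, 35]
In a BST, the LCA of p=19, q=39 is the first node v on the
root-to-leaf path with p <= v <= q (go left if both < v, right if both > v).
Walk from root:
  at 39: 19 <= 39 <= 39, this is the LCA
LCA = 39


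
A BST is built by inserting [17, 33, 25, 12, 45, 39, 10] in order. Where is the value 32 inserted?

Starting tree (level order): [17, 12, 33, 10, None, 25, 45, None, None, None, None, 39]
Insertion path: 17 -> 33 -> 25
Result: insert 32 as right child of 25
Final tree (level order): [17, 12, 33, 10, None, 25, 45, None, None, None, 32, 39]


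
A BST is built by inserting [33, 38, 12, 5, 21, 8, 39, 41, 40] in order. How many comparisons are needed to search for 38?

Search path for 38: 33 -> 38
Found: True
Comparisons: 2


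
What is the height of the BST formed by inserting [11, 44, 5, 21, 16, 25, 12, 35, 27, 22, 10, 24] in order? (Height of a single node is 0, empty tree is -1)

Insertion order: [11, 44, 5, 21, 16, 25, 12, 35, 27, 22, 10, 24]
Tree (level-order array): [11, 5, 44, None, 10, 21, None, None, None, 16, 25, 12, None, 22, 35, None, None, None, 24, 27]
Compute height bottom-up (empty subtree = -1):
  height(10) = 1 + max(-1, -1) = 0
  height(5) = 1 + max(-1, 0) = 1
  height(12) = 1 + max(-1, -1) = 0
  height(16) = 1 + max(0, -1) = 1
  height(24) = 1 + max(-1, -1) = 0
  height(22) = 1 + max(-1, 0) = 1
  height(27) = 1 + max(-1, -1) = 0
  height(35) = 1 + max(0, -1) = 1
  height(25) = 1 + max(1, 1) = 2
  height(21) = 1 + max(1, 2) = 3
  height(44) = 1 + max(3, -1) = 4
  height(11) = 1 + max(1, 4) = 5
Height = 5


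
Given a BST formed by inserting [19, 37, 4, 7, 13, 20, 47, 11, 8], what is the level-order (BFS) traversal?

Tree insertion order: [19, 37, 4, 7, 13, 20, 47, 11, 8]
Tree (level-order array): [19, 4, 37, None, 7, 20, 47, None, 13, None, None, None, None, 11, None, 8]
BFS from the root, enqueuing left then right child of each popped node:
  queue [19] -> pop 19, enqueue [4, 37], visited so far: [19]
  queue [4, 37] -> pop 4, enqueue [7], visited so far: [19, 4]
  queue [37, 7] -> pop 37, enqueue [20, 47], visited so far: [19, 4, 37]
  queue [7, 20, 47] -> pop 7, enqueue [13], visited so far: [19, 4, 37, 7]
  queue [20, 47, 13] -> pop 20, enqueue [none], visited so far: [19, 4, 37, 7, 20]
  queue [47, 13] -> pop 47, enqueue [none], visited so far: [19, 4, 37, 7, 20, 47]
  queue [13] -> pop 13, enqueue [11], visited so far: [19, 4, 37, 7, 20, 47, 13]
  queue [11] -> pop 11, enqueue [8], visited so far: [19, 4, 37, 7, 20, 47, 13, 11]
  queue [8] -> pop 8, enqueue [none], visited so far: [19, 4, 37, 7, 20, 47, 13, 11, 8]
Result: [19, 4, 37, 7, 20, 47, 13, 11, 8]


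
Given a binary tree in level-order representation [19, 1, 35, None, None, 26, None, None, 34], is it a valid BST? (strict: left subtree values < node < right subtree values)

Level-order array: [19, 1, 35, None, None, 26, None, None, 34]
Validate using subtree bounds (lo, hi): at each node, require lo < value < hi,
then recurse left with hi=value and right with lo=value.
Preorder trace (stopping at first violation):
  at node 19 with bounds (-inf, +inf): OK
  at node 1 with bounds (-inf, 19): OK
  at node 35 with bounds (19, +inf): OK
  at node 26 with bounds (19, 35): OK
  at node 34 with bounds (26, 35): OK
No violation found at any node.
Result: Valid BST


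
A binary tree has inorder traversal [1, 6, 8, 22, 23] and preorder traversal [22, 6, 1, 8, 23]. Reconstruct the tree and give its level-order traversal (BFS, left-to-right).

Inorder:  [1, 6, 8, 22, 23]
Preorder: [22, 6, 1, 8, 23]
Algorithm: preorder visits root first, so consume preorder in order;
for each root, split the current inorder slice at that value into
left-subtree inorder and right-subtree inorder, then recurse.
Recursive splits:
  root=22; inorder splits into left=[1, 6, 8], right=[23]
  root=6; inorder splits into left=[1], right=[8]
  root=1; inorder splits into left=[], right=[]
  root=8; inorder splits into left=[], right=[]
  root=23; inorder splits into left=[], right=[]
Reconstructed level-order: [22, 6, 23, 1, 8]


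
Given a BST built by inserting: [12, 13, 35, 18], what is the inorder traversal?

Tree insertion order: [12, 13, 35, 18]
Tree (level-order array): [12, None, 13, None, 35, 18]
Inorder traversal: [12, 13, 18, 35]


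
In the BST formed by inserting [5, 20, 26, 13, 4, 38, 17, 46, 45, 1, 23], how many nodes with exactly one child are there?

Tree built from: [5, 20, 26, 13, 4, 38, 17, 46, 45, 1, 23]
Tree (level-order array): [5, 4, 20, 1, None, 13, 26, None, None, None, 17, 23, 38, None, None, None, None, None, 46, 45]
Rule: These are nodes with exactly 1 non-null child.
Per-node child counts:
  node 5: 2 child(ren)
  node 4: 1 child(ren)
  node 1: 0 child(ren)
  node 20: 2 child(ren)
  node 13: 1 child(ren)
  node 17: 0 child(ren)
  node 26: 2 child(ren)
  node 23: 0 child(ren)
  node 38: 1 child(ren)
  node 46: 1 child(ren)
  node 45: 0 child(ren)
Matching nodes: [4, 13, 38, 46]
Count of nodes with exactly one child: 4


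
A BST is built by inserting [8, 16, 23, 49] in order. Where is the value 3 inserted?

Starting tree (level order): [8, None, 16, None, 23, None, 49]
Insertion path: 8
Result: insert 3 as left child of 8
Final tree (level order): [8, 3, 16, None, None, None, 23, None, 49]


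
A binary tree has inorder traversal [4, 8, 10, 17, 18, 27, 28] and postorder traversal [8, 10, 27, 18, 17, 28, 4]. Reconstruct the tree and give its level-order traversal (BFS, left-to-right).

Inorder:   [4, 8, 10, 17, 18, 27, 28]
Postorder: [8, 10, 27, 18, 17, 28, 4]
Algorithm: postorder visits root last, so walk postorder right-to-left;
each value is the root of the current inorder slice — split it at that
value, recurse on the right subtree first, then the left.
Recursive splits:
  root=4; inorder splits into left=[], right=[8, 10, 17, 18, 27, 28]
  root=28; inorder splits into left=[8, 10, 17, 18, 27], right=[]
  root=17; inorder splits into left=[8, 10], right=[18, 27]
  root=18; inorder splits into left=[], right=[27]
  root=27; inorder splits into left=[], right=[]
  root=10; inorder splits into left=[8], right=[]
  root=8; inorder splits into left=[], right=[]
Reconstructed level-order: [4, 28, 17, 10, 18, 8, 27]


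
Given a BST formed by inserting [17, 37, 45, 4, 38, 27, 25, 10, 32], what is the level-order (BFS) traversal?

Tree insertion order: [17, 37, 45, 4, 38, 27, 25, 10, 32]
Tree (level-order array): [17, 4, 37, None, 10, 27, 45, None, None, 25, 32, 38]
BFS from the root, enqueuing left then right child of each popped node:
  queue [17] -> pop 17, enqueue [4, 37], visited so far: [17]
  queue [4, 37] -> pop 4, enqueue [10], visited so far: [17, 4]
  queue [37, 10] -> pop 37, enqueue [27, 45], visited so far: [17, 4, 37]
  queue [10, 27, 45] -> pop 10, enqueue [none], visited so far: [17, 4, 37, 10]
  queue [27, 45] -> pop 27, enqueue [25, 32], visited so far: [17, 4, 37, 10, 27]
  queue [45, 25, 32] -> pop 45, enqueue [38], visited so far: [17, 4, 37, 10, 27, 45]
  queue [25, 32, 38] -> pop 25, enqueue [none], visited so far: [17, 4, 37, 10, 27, 45, 25]
  queue [32, 38] -> pop 32, enqueue [none], visited so far: [17, 4, 37, 10, 27, 45, 25, 32]
  queue [38] -> pop 38, enqueue [none], visited so far: [17, 4, 37, 10, 27, 45, 25, 32, 38]
Result: [17, 4, 37, 10, 27, 45, 25, 32, 38]


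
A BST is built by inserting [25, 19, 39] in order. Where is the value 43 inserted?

Starting tree (level order): [25, 19, 39]
Insertion path: 25 -> 39
Result: insert 43 as right child of 39
Final tree (level order): [25, 19, 39, None, None, None, 43]


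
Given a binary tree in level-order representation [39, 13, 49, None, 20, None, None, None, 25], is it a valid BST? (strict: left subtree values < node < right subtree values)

Level-order array: [39, 13, 49, None, 20, None, None, None, 25]
Validate using subtree bounds (lo, hi): at each node, require lo < value < hi,
then recurse left with hi=value and right with lo=value.
Preorder trace (stopping at first violation):
  at node 39 with bounds (-inf, +inf): OK
  at node 13 with bounds (-inf, 39): OK
  at node 20 with bounds (13, 39): OK
  at node 25 with bounds (20, 39): OK
  at node 49 with bounds (39, +inf): OK
No violation found at any node.
Result: Valid BST


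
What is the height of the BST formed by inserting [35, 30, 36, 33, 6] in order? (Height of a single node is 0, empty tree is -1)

Insertion order: [35, 30, 36, 33, 6]
Tree (level-order array): [35, 30, 36, 6, 33]
Compute height bottom-up (empty subtree = -1):
  height(6) = 1 + max(-1, -1) = 0
  height(33) = 1 + max(-1, -1) = 0
  height(30) = 1 + max(0, 0) = 1
  height(36) = 1 + max(-1, -1) = 0
  height(35) = 1 + max(1, 0) = 2
Height = 2


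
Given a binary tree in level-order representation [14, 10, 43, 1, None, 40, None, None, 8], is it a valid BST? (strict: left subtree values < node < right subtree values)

Level-order array: [14, 10, 43, 1, None, 40, None, None, 8]
Validate using subtree bounds (lo, hi): at each node, require lo < value < hi,
then recurse left with hi=value and right with lo=value.
Preorder trace (stopping at first violation):
  at node 14 with bounds (-inf, +inf): OK
  at node 10 with bounds (-inf, 14): OK
  at node 1 with bounds (-inf, 10): OK
  at node 8 with bounds (1, 10): OK
  at node 43 with bounds (14, +inf): OK
  at node 40 with bounds (14, 43): OK
No violation found at any node.
Result: Valid BST


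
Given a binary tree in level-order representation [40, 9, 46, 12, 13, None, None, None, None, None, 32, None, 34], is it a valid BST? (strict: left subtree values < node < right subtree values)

Level-order array: [40, 9, 46, 12, 13, None, None, None, None, None, 32, None, 34]
Validate using subtree bounds (lo, hi): at each node, require lo < value < hi,
then recurse left with hi=value and right with lo=value.
Preorder trace (stopping at first violation):
  at node 40 with bounds (-inf, +inf): OK
  at node 9 with bounds (-inf, 40): OK
  at node 12 with bounds (-inf, 9): VIOLATION
Node 12 violates its bound: not (-inf < 12 < 9).
Result: Not a valid BST


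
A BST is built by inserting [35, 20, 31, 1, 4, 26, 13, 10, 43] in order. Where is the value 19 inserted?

Starting tree (level order): [35, 20, 43, 1, 31, None, None, None, 4, 26, None, None, 13, None, None, 10]
Insertion path: 35 -> 20 -> 1 -> 4 -> 13
Result: insert 19 as right child of 13
Final tree (level order): [35, 20, 43, 1, 31, None, None, None, 4, 26, None, None, 13, None, None, 10, 19]


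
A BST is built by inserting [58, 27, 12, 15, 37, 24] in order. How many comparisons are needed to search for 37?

Search path for 37: 58 -> 27 -> 37
Found: True
Comparisons: 3


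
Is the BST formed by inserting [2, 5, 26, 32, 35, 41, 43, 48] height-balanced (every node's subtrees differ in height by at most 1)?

Tree (level-order array): [2, None, 5, None, 26, None, 32, None, 35, None, 41, None, 43, None, 48]
Definition: a tree is height-balanced if, at every node, |h(left) - h(right)| <= 1 (empty subtree has height -1).
Bottom-up per-node check:
  node 48: h_left=-1, h_right=-1, diff=0 [OK], height=0
  node 43: h_left=-1, h_right=0, diff=1 [OK], height=1
  node 41: h_left=-1, h_right=1, diff=2 [FAIL (|-1-1|=2 > 1)], height=2
  node 35: h_left=-1, h_right=2, diff=3 [FAIL (|-1-2|=3 > 1)], height=3
  node 32: h_left=-1, h_right=3, diff=4 [FAIL (|-1-3|=4 > 1)], height=4
  node 26: h_left=-1, h_right=4, diff=5 [FAIL (|-1-4|=5 > 1)], height=5
  node 5: h_left=-1, h_right=5, diff=6 [FAIL (|-1-5|=6 > 1)], height=6
  node 2: h_left=-1, h_right=6, diff=7 [FAIL (|-1-6|=7 > 1)], height=7
Node 41 violates the condition: |-1 - 1| = 2 > 1.
Result: Not balanced


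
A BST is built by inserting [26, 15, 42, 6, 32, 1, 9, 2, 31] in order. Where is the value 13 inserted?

Starting tree (level order): [26, 15, 42, 6, None, 32, None, 1, 9, 31, None, None, 2]
Insertion path: 26 -> 15 -> 6 -> 9
Result: insert 13 as right child of 9
Final tree (level order): [26, 15, 42, 6, None, 32, None, 1, 9, 31, None, None, 2, None, 13]


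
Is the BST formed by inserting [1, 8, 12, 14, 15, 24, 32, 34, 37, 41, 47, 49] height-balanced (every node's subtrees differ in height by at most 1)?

Tree (level-order array): [1, None, 8, None, 12, None, 14, None, 15, None, 24, None, 32, None, 34, None, 37, None, 41, None, 47, None, 49]
Definition: a tree is height-balanced if, at every node, |h(left) - h(right)| <= 1 (empty subtree has height -1).
Bottom-up per-node check:
  node 49: h_left=-1, h_right=-1, diff=0 [OK], height=0
  node 47: h_left=-1, h_right=0, diff=1 [OK], height=1
  node 41: h_left=-1, h_right=1, diff=2 [FAIL (|-1-1|=2 > 1)], height=2
  node 37: h_left=-1, h_right=2, diff=3 [FAIL (|-1-2|=3 > 1)], height=3
  node 34: h_left=-1, h_right=3, diff=4 [FAIL (|-1-3|=4 > 1)], height=4
  node 32: h_left=-1, h_right=4, diff=5 [FAIL (|-1-4|=5 > 1)], height=5
  node 24: h_left=-1, h_right=5, diff=6 [FAIL (|-1-5|=6 > 1)], height=6
  node 15: h_left=-1, h_right=6, diff=7 [FAIL (|-1-6|=7 > 1)], height=7
  node 14: h_left=-1, h_right=7, diff=8 [FAIL (|-1-7|=8 > 1)], height=8
  node 12: h_left=-1, h_right=8, diff=9 [FAIL (|-1-8|=9 > 1)], height=9
  node 8: h_left=-1, h_right=9, diff=10 [FAIL (|-1-9|=10 > 1)], height=10
  node 1: h_left=-1, h_right=10, diff=11 [FAIL (|-1-10|=11 > 1)], height=11
Node 41 violates the condition: |-1 - 1| = 2 > 1.
Result: Not balanced


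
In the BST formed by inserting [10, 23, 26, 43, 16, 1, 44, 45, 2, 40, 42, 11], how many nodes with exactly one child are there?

Tree built from: [10, 23, 26, 43, 16, 1, 44, 45, 2, 40, 42, 11]
Tree (level-order array): [10, 1, 23, None, 2, 16, 26, None, None, 11, None, None, 43, None, None, 40, 44, None, 42, None, 45]
Rule: These are nodes with exactly 1 non-null child.
Per-node child counts:
  node 10: 2 child(ren)
  node 1: 1 child(ren)
  node 2: 0 child(ren)
  node 23: 2 child(ren)
  node 16: 1 child(ren)
  node 11: 0 child(ren)
  node 26: 1 child(ren)
  node 43: 2 child(ren)
  node 40: 1 child(ren)
  node 42: 0 child(ren)
  node 44: 1 child(ren)
  node 45: 0 child(ren)
Matching nodes: [1, 16, 26, 40, 44]
Count of nodes with exactly one child: 5


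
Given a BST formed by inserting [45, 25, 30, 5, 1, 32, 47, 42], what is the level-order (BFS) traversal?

Tree insertion order: [45, 25, 30, 5, 1, 32, 47, 42]
Tree (level-order array): [45, 25, 47, 5, 30, None, None, 1, None, None, 32, None, None, None, 42]
BFS from the root, enqueuing left then right child of each popped node:
  queue [45] -> pop 45, enqueue [25, 47], visited so far: [45]
  queue [25, 47] -> pop 25, enqueue [5, 30], visited so far: [45, 25]
  queue [47, 5, 30] -> pop 47, enqueue [none], visited so far: [45, 25, 47]
  queue [5, 30] -> pop 5, enqueue [1], visited so far: [45, 25, 47, 5]
  queue [30, 1] -> pop 30, enqueue [32], visited so far: [45, 25, 47, 5, 30]
  queue [1, 32] -> pop 1, enqueue [none], visited so far: [45, 25, 47, 5, 30, 1]
  queue [32] -> pop 32, enqueue [42], visited so far: [45, 25, 47, 5, 30, 1, 32]
  queue [42] -> pop 42, enqueue [none], visited so far: [45, 25, 47, 5, 30, 1, 32, 42]
Result: [45, 25, 47, 5, 30, 1, 32, 42]


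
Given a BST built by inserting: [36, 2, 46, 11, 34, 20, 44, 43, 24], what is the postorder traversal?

Tree insertion order: [36, 2, 46, 11, 34, 20, 44, 43, 24]
Tree (level-order array): [36, 2, 46, None, 11, 44, None, None, 34, 43, None, 20, None, None, None, None, 24]
Postorder traversal: [24, 20, 34, 11, 2, 43, 44, 46, 36]


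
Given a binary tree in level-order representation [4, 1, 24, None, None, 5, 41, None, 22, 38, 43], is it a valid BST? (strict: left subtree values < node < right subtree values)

Level-order array: [4, 1, 24, None, None, 5, 41, None, 22, 38, 43]
Validate using subtree bounds (lo, hi): at each node, require lo < value < hi,
then recurse left with hi=value and right with lo=value.
Preorder trace (stopping at first violation):
  at node 4 with bounds (-inf, +inf): OK
  at node 1 with bounds (-inf, 4): OK
  at node 24 with bounds (4, +inf): OK
  at node 5 with bounds (4, 24): OK
  at node 22 with bounds (5, 24): OK
  at node 41 with bounds (24, +inf): OK
  at node 38 with bounds (24, 41): OK
  at node 43 with bounds (41, +inf): OK
No violation found at any node.
Result: Valid BST


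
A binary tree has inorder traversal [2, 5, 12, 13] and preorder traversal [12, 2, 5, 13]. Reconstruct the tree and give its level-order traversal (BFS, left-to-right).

Inorder:  [2, 5, 12, 13]
Preorder: [12, 2, 5, 13]
Algorithm: preorder visits root first, so consume preorder in order;
for each root, split the current inorder slice at that value into
left-subtree inorder and right-subtree inorder, then recurse.
Recursive splits:
  root=12; inorder splits into left=[2, 5], right=[13]
  root=2; inorder splits into left=[], right=[5]
  root=5; inorder splits into left=[], right=[]
  root=13; inorder splits into left=[], right=[]
Reconstructed level-order: [12, 2, 13, 5]


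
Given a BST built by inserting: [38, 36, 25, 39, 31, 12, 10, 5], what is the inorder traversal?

Tree insertion order: [38, 36, 25, 39, 31, 12, 10, 5]
Tree (level-order array): [38, 36, 39, 25, None, None, None, 12, 31, 10, None, None, None, 5]
Inorder traversal: [5, 10, 12, 25, 31, 36, 38, 39]


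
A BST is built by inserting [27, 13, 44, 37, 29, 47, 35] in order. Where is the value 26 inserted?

Starting tree (level order): [27, 13, 44, None, None, 37, 47, 29, None, None, None, None, 35]
Insertion path: 27 -> 13
Result: insert 26 as right child of 13
Final tree (level order): [27, 13, 44, None, 26, 37, 47, None, None, 29, None, None, None, None, 35]


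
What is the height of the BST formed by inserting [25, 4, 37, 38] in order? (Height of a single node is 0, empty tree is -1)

Insertion order: [25, 4, 37, 38]
Tree (level-order array): [25, 4, 37, None, None, None, 38]
Compute height bottom-up (empty subtree = -1):
  height(4) = 1 + max(-1, -1) = 0
  height(38) = 1 + max(-1, -1) = 0
  height(37) = 1 + max(-1, 0) = 1
  height(25) = 1 + max(0, 1) = 2
Height = 2


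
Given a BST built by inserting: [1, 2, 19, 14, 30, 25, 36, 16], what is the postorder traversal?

Tree insertion order: [1, 2, 19, 14, 30, 25, 36, 16]
Tree (level-order array): [1, None, 2, None, 19, 14, 30, None, 16, 25, 36]
Postorder traversal: [16, 14, 25, 36, 30, 19, 2, 1]


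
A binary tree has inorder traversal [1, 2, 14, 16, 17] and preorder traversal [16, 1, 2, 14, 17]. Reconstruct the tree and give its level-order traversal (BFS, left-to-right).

Inorder:  [1, 2, 14, 16, 17]
Preorder: [16, 1, 2, 14, 17]
Algorithm: preorder visits root first, so consume preorder in order;
for each root, split the current inorder slice at that value into
left-subtree inorder and right-subtree inorder, then recurse.
Recursive splits:
  root=16; inorder splits into left=[1, 2, 14], right=[17]
  root=1; inorder splits into left=[], right=[2, 14]
  root=2; inorder splits into left=[], right=[14]
  root=14; inorder splits into left=[], right=[]
  root=17; inorder splits into left=[], right=[]
Reconstructed level-order: [16, 1, 17, 2, 14]


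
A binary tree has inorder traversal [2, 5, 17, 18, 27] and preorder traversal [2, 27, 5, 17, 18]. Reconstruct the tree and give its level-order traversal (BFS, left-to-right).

Inorder:  [2, 5, 17, 18, 27]
Preorder: [2, 27, 5, 17, 18]
Algorithm: preorder visits root first, so consume preorder in order;
for each root, split the current inorder slice at that value into
left-subtree inorder and right-subtree inorder, then recurse.
Recursive splits:
  root=2; inorder splits into left=[], right=[5, 17, 18, 27]
  root=27; inorder splits into left=[5, 17, 18], right=[]
  root=5; inorder splits into left=[], right=[17, 18]
  root=17; inorder splits into left=[], right=[18]
  root=18; inorder splits into left=[], right=[]
Reconstructed level-order: [2, 27, 5, 17, 18]


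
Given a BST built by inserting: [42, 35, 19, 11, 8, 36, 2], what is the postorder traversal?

Tree insertion order: [42, 35, 19, 11, 8, 36, 2]
Tree (level-order array): [42, 35, None, 19, 36, 11, None, None, None, 8, None, 2]
Postorder traversal: [2, 8, 11, 19, 36, 35, 42]


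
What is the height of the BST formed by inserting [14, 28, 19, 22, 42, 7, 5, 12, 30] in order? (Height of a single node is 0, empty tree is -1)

Insertion order: [14, 28, 19, 22, 42, 7, 5, 12, 30]
Tree (level-order array): [14, 7, 28, 5, 12, 19, 42, None, None, None, None, None, 22, 30]
Compute height bottom-up (empty subtree = -1):
  height(5) = 1 + max(-1, -1) = 0
  height(12) = 1 + max(-1, -1) = 0
  height(7) = 1 + max(0, 0) = 1
  height(22) = 1 + max(-1, -1) = 0
  height(19) = 1 + max(-1, 0) = 1
  height(30) = 1 + max(-1, -1) = 0
  height(42) = 1 + max(0, -1) = 1
  height(28) = 1 + max(1, 1) = 2
  height(14) = 1 + max(1, 2) = 3
Height = 3


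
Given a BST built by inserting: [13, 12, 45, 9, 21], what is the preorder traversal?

Tree insertion order: [13, 12, 45, 9, 21]
Tree (level-order array): [13, 12, 45, 9, None, 21]
Preorder traversal: [13, 12, 9, 45, 21]


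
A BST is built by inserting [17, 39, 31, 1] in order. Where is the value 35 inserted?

Starting tree (level order): [17, 1, 39, None, None, 31]
Insertion path: 17 -> 39 -> 31
Result: insert 35 as right child of 31
Final tree (level order): [17, 1, 39, None, None, 31, None, None, 35]


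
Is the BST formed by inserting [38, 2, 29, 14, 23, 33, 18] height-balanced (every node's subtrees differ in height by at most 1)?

Tree (level-order array): [38, 2, None, None, 29, 14, 33, None, 23, None, None, 18]
Definition: a tree is height-balanced if, at every node, |h(left) - h(right)| <= 1 (empty subtree has height -1).
Bottom-up per-node check:
  node 18: h_left=-1, h_right=-1, diff=0 [OK], height=0
  node 23: h_left=0, h_right=-1, diff=1 [OK], height=1
  node 14: h_left=-1, h_right=1, diff=2 [FAIL (|-1-1|=2 > 1)], height=2
  node 33: h_left=-1, h_right=-1, diff=0 [OK], height=0
  node 29: h_left=2, h_right=0, diff=2 [FAIL (|2-0|=2 > 1)], height=3
  node 2: h_left=-1, h_right=3, diff=4 [FAIL (|-1-3|=4 > 1)], height=4
  node 38: h_left=4, h_right=-1, diff=5 [FAIL (|4--1|=5 > 1)], height=5
Node 14 violates the condition: |-1 - 1| = 2 > 1.
Result: Not balanced
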